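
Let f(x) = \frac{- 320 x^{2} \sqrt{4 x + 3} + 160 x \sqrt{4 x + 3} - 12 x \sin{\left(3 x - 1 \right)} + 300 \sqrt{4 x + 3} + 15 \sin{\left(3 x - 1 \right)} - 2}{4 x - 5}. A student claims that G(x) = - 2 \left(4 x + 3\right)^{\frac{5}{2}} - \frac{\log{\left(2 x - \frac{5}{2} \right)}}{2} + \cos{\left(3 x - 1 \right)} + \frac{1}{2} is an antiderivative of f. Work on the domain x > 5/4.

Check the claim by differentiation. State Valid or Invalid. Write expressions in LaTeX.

d/dx[G] = \frac{- 320 x^{2} \sqrt{4 x + 3} + 160 x \sqrt{4 x + 3} - 12 x \sin{\left(3 x - 1 \right)} + 300 \sqrt{4 x + 3} + 15 \sin{\left(3 x - 1 \right)} - 2}{4 x - 5}
This equals f(x) exactly, so the claim holds.

Valid - the claim checks out under differentiation.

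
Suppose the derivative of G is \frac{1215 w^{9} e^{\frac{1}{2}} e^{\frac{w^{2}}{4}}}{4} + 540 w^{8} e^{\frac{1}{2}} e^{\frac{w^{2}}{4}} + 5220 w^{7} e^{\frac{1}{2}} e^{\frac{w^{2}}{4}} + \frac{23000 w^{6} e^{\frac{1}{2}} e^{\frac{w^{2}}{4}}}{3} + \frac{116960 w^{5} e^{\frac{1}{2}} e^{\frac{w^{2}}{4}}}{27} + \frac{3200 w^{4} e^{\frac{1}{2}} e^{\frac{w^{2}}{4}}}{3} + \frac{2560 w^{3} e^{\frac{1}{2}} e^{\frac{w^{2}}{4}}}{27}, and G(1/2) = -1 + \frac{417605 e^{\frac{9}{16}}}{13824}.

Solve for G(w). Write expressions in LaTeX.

G'(w) has the shape u'v + uv' for u = \frac{15 \left(3 w^{2} + \frac{4 w}{3}\right)^{4}}{2} and v = e^{\frac{w^{2}}{4} + \frac{1}{2}} — it is the derivative of the product u*v.
A general antiderivative is \frac{15 \left(3 w^{2} + \frac{4 w}{3}\right)^{4} e^{\frac{w^{2}}{4} + \frac{1}{2}}}{2} + C.
The condition gives C = -1 + \frac{417605 e^{\frac{9}{16}}}{13824} - (\frac{417605 e^{\frac{9}{16}}}{13824}) = -1.
So G(w) = \frac{5 w^{4} \left(9 w + 4\right)^{4} e^{\frac{w^{2}}{4} + \frac{1}{2}} - 54}{54}.
Check: d/dw[\frac{5 w^{4} \left(9 w + 4\right)^{4} e^{\frac{w^{2}}{4} + \frac{1}{2}} - 54}{54}] = \frac{1215 w^{9} e^{\frac{1}{2}} e^{\frac{w^{2}}{4}}}{4} + 540 w^{8} e^{\frac{1}{2}} e^{\frac{w^{2}}{4}} + 5220 w^{7} e^{\frac{1}{2}} e^{\frac{w^{2}}{4}} + \frac{23000 w^{6} e^{\frac{1}{2}} e^{\frac{w^{2}}{4}}}{3} + \frac{116960 w^{5} e^{\frac{1}{2}} e^{\frac{w^{2}}{4}}}{27} + \frac{3200 w^{4} e^{\frac{1}{2}} e^{\frac{w^{2}}{4}}}{3} + \frac{2560 w^{3} e^{\frac{1}{2}} e^{\frac{w^{2}}{4}}}{27} = G'(w).

G(w) = \frac{5 w^{4} \left(9 w + 4\right)^{4} e^{\frac{w^{2}}{4} + \frac{1}{2}} - 54}{54}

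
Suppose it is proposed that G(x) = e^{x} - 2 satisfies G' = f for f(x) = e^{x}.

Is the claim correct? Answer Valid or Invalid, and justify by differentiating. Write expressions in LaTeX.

Valid - the claim checks out under differentiation.

d/dx[G] = e^{x}
This equals f(x) exactly, so the claim holds.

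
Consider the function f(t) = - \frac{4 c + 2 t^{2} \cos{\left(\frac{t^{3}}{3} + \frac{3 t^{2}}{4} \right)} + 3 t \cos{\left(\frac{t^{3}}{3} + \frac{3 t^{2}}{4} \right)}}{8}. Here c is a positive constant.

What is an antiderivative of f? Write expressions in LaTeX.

An antiderivative is F(t) = - \frac{c t}{2} - \frac{\sin{\left(\frac{t^{3}}{3} + \frac{3 t^{2}}{4} \right)}}{4}.

Check any antiderivative F(t) by computing F'(t) and comparing it with f(t).
Check: d/dt[- \frac{c t}{2} - \frac{\sin{\left(\frac{t^{3}}{3} + \frac{3 t^{2}}{4} \right)}}{4}] = - \frac{c}{2} - \frac{t^{2} \cos{\left(\frac{t^{3}}{3} + \frac{3 t^{2}}{4} \right)}}{4} - \frac{3 t \cos{\left(\frac{t^{3}}{3} + \frac{3 t^{2}}{4} \right)}}{8}, which equals f(t).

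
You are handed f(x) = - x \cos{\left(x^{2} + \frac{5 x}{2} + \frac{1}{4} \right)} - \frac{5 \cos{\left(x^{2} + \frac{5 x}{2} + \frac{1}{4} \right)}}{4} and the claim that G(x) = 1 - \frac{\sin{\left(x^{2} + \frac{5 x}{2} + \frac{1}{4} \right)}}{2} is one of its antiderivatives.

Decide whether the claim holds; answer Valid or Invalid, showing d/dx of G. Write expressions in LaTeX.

Valid. The derivative of G reproduces f.

d/dx[G] = - x \cos{\left(x^{2} + \frac{5 x}{2} + \frac{1}{4} \right)} - \frac{5 \cos{\left(x^{2} + \frac{5 x}{2} + \frac{1}{4} \right)}}{4}
This equals f(x) exactly, so the claim holds.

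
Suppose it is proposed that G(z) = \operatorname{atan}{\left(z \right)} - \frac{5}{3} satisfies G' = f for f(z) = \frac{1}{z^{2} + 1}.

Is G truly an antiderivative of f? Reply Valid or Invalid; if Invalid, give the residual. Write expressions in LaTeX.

Valid. The derivative of G reproduces f.

d/dz[G] = \frac{1}{z^{2} + 1}
This equals f(z) exactly, so the claim holds.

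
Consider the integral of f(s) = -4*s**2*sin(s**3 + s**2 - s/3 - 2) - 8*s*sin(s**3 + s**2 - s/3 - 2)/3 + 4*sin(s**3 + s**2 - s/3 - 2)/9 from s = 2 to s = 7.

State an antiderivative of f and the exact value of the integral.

Antiderivative: F(s) = 4*cos(s**3 + s**2 - s/3 - 2)/3; value = 4*cos(1163/3)/3 - 4*cos(28/3)/3

The substitution u = s**3 + s**2 - s/3 - 2 works: f is exactly (dF/du)*(du/ds) for that inner function.
F(s) = 4*cos(s**3 + s**2 - s/3 - 2)/3 is an antiderivative of f.
Check: d/ds[4*cos(s**3 + s**2 - s/3 - 2)/3] = -4*s**2*sin(s**3 + s**2 - s/3 - 2) - 8*s*sin(s**3 + s**2 - s/3 - 2)/3 + 4*sin(s**3 + s**2 - s/3 - 2)/9 = f(s).
F(7) = 4*cos(1163/3)/3; F(2) = 4*cos(28/3)/3.
Integral = F(7) - F(2) = 4*cos(1163/3)/3 - 4*cos(28/3)/3.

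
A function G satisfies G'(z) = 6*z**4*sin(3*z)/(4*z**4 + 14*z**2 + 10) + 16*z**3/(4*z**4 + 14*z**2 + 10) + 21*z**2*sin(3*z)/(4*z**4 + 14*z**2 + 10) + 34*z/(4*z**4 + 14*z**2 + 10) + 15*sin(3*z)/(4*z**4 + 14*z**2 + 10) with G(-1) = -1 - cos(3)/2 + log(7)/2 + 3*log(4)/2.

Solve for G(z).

G(z) = 3*log(z**2 + 1)/2 + log(2*z**2 + 5)/2 - cos(3*z)/2 - 1 + 3*log(2)/2

The integrand splits into summands that can be handled one at a time.
A general antiderivative is 3*log(2*z**2 + 2)/2 + log(2*z**2 + 5)/2 - cos(3*z)/2 + C.
The condition gives C = -1 - cos(3)/2 + log(7)/2 + 3*log(4)/2 - (-cos(3)/2 + log(7)/2 + 3*log(4)/2) = -1.
So G(z) = 3*log(z**2 + 1)/2 + log(2*z**2 + 5)/2 - cos(3*z)/2 - 1 + 3*log(2)/2.
Check: d/dz[3*log(z**2 + 1)/2 + log(2*z**2 + 5)/2 - cos(3*z)/2 - 1 + 3*log(2)/2] = (6*z**4*sin(3*z) + 16*z**3 + 21*z**2*sin(3*z) + 34*z + 15*sin(3*z))/(4*z**4 + 14*z**2 + 10), which equals G'(z).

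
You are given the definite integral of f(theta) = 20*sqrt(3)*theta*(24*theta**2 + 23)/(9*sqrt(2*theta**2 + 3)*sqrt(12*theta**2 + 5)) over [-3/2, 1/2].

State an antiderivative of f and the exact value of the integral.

f has the shape u'v + uv' for u = 10*sqrt(2*theta**2 + 3)/3 and v = sqrt(4*theta**2 + 5/3) — it is the derivative of the product u*v.
F(theta) = 10*sqrt(3)*sqrt(2*theta**2 + 3)*sqrt(12*theta**2 + 5)/9 is an antiderivative of f.
Check: d/dtheta[10*sqrt(3)*sqrt(2*theta**2 + 3)*sqrt(12*theta**2 + 5)/9] = (480*sqrt(3)*theta**3 + 460*sqrt(3)*theta)/(9*sqrt(2*theta**2 + 3)*sqrt(12*theta**2 + 5)), which equals f(theta).
F(1/2) = 20*sqrt(21)/9; F(-3/2) = 40*sqrt(5)/3.
Integral = F(1/2) - F(-3/2) = -40*sqrt(5)/3 + 20*sqrt(21)/9.

Antiderivative: F(theta) = 10*sqrt(3)*sqrt(2*theta**2 + 3)*sqrt(12*theta**2 + 5)/9; value = -40*sqrt(5)/3 + 20*sqrt(21)/9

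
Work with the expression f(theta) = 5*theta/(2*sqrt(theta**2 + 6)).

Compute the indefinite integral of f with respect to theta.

f matches the chain-rule pattern g'(h)*h' with inner function h(theta) = theta**2 + 6; substituting u = h(theta) collapses the integral.
Check: d/dtheta[5*sqrt(theta**2 + 6)/2] = 5*theta/(2*sqrt(theta**2 + 6)) = f(theta).

F(theta) = 5*sqrt(theta**2 + 6)/2 + C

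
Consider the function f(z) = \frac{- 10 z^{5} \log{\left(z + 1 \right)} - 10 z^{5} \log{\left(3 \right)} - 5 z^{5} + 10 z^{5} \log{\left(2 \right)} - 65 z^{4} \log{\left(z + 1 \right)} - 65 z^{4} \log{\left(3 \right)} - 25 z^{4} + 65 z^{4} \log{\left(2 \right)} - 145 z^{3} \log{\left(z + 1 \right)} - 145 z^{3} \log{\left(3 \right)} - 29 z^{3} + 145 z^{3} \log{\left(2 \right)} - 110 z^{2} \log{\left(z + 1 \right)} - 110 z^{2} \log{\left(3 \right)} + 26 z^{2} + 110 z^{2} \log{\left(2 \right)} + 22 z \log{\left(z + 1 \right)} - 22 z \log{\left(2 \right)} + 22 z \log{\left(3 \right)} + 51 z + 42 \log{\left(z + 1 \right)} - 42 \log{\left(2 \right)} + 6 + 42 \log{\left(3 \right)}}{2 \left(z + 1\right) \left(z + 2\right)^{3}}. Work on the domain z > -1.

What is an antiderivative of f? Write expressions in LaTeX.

Recognize the product-rule pattern: f = u'v + uv' with u = - \frac{5 z^{2}}{2} + \frac{5 z}{2} + \frac{1}{2} - \frac{2}{\left(2 z + 4\right)^{2}}, v = \log{\left(\frac{3 z}{2} + \frac{3}{2} \right)}, so integration by parts undoes it.
Check: d/dz[\frac{- 5 z^{4} \log{\left(z + 1 \right)} - 5 z^{4} \log{\left(3 \right)} + 5 z^{4} \log{\left(2 \right)} - 15 z^{3} \log{\left(z + 1 \right)} - 15 z^{3} \log{\left(3 \right)} + 15 z^{3} \log{\left(2 \right)} + z^{2} \log{\left(z + 1 \right)} - z^{2} \log{\left(2 \right)} + z^{2} \log{\left(3 \right)} + 24 z \log{\left(z + 1 \right)} - 24 z \log{\left(2 \right)} + 24 z \log{\left(3 \right)} + 3 \log{\left(z + 1 \right)} - 3 \log{\left(2 \right)} + 3 \log{\left(3 \right)}}{2 z^{2} + 8 z + 8}] = \frac{- 10 z^{5} \log{\left(z + 1 \right)} - 10 z^{5} \log{\left(3 \right)} - 5 z^{5} + 10 z^{5} \log{\left(2 \right)} - 65 z^{4} \log{\left(z + 1 \right)} - 65 z^{4} \log{\left(3 \right)} - 25 z^{4} + 65 z^{4} \log{\left(2 \right)} - 145 z^{3} \log{\left(z + 1 \right)} - 145 z^{3} \log{\left(3 \right)} - 29 z^{3} + 145 z^{3} \log{\left(2 \right)} - 110 z^{2} \log{\left(z + 1 \right)} - 110 z^{2} \log{\left(3 \right)} + 26 z^{2} + 110 z^{2} \log{\left(2 \right)} + 22 z \log{\left(z + 1 \right)} - 22 z \log{\left(2 \right)} + 22 z \log{\left(3 \right)} + 51 z + 42 \log{\left(z + 1 \right)} - 42 \log{\left(2 \right)} + 6 + 42 \log{\left(3 \right)}}{2 z^{4} + 14 z^{3} + 36 z^{2} + 40 z + 16}, which equals f(z).

An antiderivative is F(z) = \frac{- 5 z^{4} \log{\left(z + 1 \right)} - 5 z^{4} \log{\left(3 \right)} + 5 z^{4} \log{\left(2 \right)} - 15 z^{3} \log{\left(z + 1 \right)} - 15 z^{3} \log{\left(3 \right)} + 15 z^{3} \log{\left(2 \right)} + z^{2} \log{\left(z + 1 \right)} - z^{2} \log{\left(2 \right)} + z^{2} \log{\left(3 \right)} + 24 z \log{\left(z + 1 \right)} - 24 z \log{\left(2 \right)} + 24 z \log{\left(3 \right)} + 3 \log{\left(z + 1 \right)} - 3 \log{\left(2 \right)} + 3 \log{\left(3 \right)}}{2 z^{2} + 8 z + 8}.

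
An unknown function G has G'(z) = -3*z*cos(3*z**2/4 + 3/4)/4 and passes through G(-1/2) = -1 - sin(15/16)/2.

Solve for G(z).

The substitution u = 3*z**2/4 + 3/4 works: G'(z) is exactly (dG/du)*(du/dz) for that inner function.
A general antiderivative is -sin(3*z**2/4 + 3/4)/2 + C.
The condition gives C = -1 - sin(15/16)/2 - (-sin(15/16)/2) = -1.
So G(z) = -sin(3*z**2/4 + 3/4)/2 - 1.
Check: d/dz[-sin(3*z**2/4 + 3/4)/2 - 1] = -3*z*cos(3*z**2/4 + 3/4)/4 = G'(z).

G(z) = -sin(3*z**2/4 + 3/4)/2 - 1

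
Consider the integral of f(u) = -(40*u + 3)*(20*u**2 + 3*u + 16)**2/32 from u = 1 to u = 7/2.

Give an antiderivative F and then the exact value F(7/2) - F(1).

Antiderivative: F(u) = -(20*u**2 + 3*u + 16)**3/96; value = -53209485/256

The substitution w = 5*u**2 + 3*u/4 + 4 works: f is exactly (dF/dw)*(dw/du) for that inner function.
F(u) = -(20*u**2 + 3*u + 16)**3/96 is an antiderivative of f.
Check: d/du[-(20*u**2 + 3*u + 16)**3/96] = -500*u**5 - 375*u**4/2 - 1645*u**3/2 - 5787*u**2/32 - 329*u - 24, which equals f(u).
F(7/2) = -53367669/256; F(1) = -19773/32.
Integral = F(7/2) - F(1) = -53209485/256.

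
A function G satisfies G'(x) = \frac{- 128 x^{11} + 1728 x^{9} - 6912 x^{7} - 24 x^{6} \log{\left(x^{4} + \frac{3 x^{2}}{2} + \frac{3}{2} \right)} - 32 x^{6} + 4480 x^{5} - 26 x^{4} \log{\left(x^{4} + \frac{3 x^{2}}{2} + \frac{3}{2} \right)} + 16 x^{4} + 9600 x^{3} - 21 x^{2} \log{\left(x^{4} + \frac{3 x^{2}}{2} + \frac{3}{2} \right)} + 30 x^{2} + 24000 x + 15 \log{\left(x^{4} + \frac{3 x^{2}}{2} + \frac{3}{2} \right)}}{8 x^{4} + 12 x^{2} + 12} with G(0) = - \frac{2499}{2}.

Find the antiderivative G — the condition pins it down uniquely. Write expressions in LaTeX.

G(x) = \frac{- x \left(4 x^{2} - 5\right) \log{\left(x^{4} + \frac{3 x^{2}}{2} + \frac{3}{2} \right)} - 8 \left(5 - x^{2}\right)^{4} + 2}{4}

Since d/dx undoes antidifferentiation here, G(x) must give back the stated G'(x).
A general antiderivative is - 2 \left(5 - x^{2}\right)^{4} - \left(x^{3} - \frac{5 x}{4}\right) \log{\left(x^{4} + \frac{3 x^{2}}{2} + \frac{3}{2} \right)} + C.
The condition gives C = - \frac{2499}{2} - (-1250) = \frac{1}{2}.
So G(x) = \frac{- x \left(4 x^{2} - 5\right) \log{\left(x^{4} + \frac{3 x^{2}}{2} + \frac{3}{2} \right)} - 8 \left(5 - x^{2}\right)^{4} + 2}{4}.
Check: d/dx[\frac{- x \left(4 x^{2} - 5\right) \log{\left(x^{4} + \frac{3 x^{2}}{2} + \frac{3}{2} \right)} - 8 \left(5 - x^{2}\right)^{4} + 2}{4}] = \frac{- 128 x^{11} + 1728 x^{9} - 6912 x^{7} - 24 x^{6} \log{\left(x^{4} + \frac{3 x^{2}}{2} + \frac{3}{2} \right)} - 32 x^{6} + 4480 x^{5} - 26 x^{4} \log{\left(x^{4} + \frac{3 x^{2}}{2} + \frac{3}{2} \right)} + 16 x^{4} + 9600 x^{3} - 21 x^{2} \log{\left(x^{4} + \frac{3 x^{2}}{2} + \frac{3}{2} \right)} + 30 x^{2} + 24000 x + 15 \log{\left(x^{4} + \frac{3 x^{2}}{2} + \frac{3}{2} \right)}}{8 x^{4} + 12 x^{2} + 12} = G'(x).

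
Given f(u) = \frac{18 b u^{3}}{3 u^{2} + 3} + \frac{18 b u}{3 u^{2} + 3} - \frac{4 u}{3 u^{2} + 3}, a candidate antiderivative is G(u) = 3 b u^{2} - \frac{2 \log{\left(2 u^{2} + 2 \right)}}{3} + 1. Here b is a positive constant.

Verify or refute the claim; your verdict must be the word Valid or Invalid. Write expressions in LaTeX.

d/du[G] = \frac{18 b u^{3} + 18 b u - 4 u}{3 u^{2} + 3}
This equals f(u) exactly, so the claim holds.

Valid - differentiating G returns exactly f.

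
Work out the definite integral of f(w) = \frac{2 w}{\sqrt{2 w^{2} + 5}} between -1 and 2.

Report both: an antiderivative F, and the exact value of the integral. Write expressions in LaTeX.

Antiderivative: F(w) = \sqrt{2 w^{2} + 5}; value = - \sqrt{7} + \sqrt{13}

The substitution u = 2 w^{2} + 5 works: f is exactly (dF/du)*(du/dw) for that inner function.
F(w) = \sqrt{2 w^{2} + 5} is an antiderivative of f.
Check: d/dw[\sqrt{2 w^{2} + 5}] = \frac{2 w}{\sqrt{2 w^{2} + 5}} = f(w).
F(2) = \sqrt{13}; F(-1) = \sqrt{7}.
Integral = F(2) - F(-1) = - \sqrt{7} + \sqrt{13}.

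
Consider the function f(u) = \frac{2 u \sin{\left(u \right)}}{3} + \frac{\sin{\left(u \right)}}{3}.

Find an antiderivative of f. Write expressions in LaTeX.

Integrate term by term and add the pieces.
Check: d/du[- \frac{2 u \cos{\left(u \right)}}{3} + \frac{2 \sin{\left(u \right)}}{3} - \frac{\cos{\left(u \right)}}{3}] = \frac{2 u \sin{\left(u \right)}}{3} + \frac{\sin{\left(u \right)}}{3} = f(u).

An antiderivative is F(u) = - \frac{2 u \cos{\left(u \right)}}{3} + \frac{2 \sin{\left(u \right)}}{3} - \frac{\cos{\left(u \right)}}{3}.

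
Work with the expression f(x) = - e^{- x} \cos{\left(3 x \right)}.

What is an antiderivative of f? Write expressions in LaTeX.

Recover f(x) by differentiating a candidate F(x); any mismatch rules it out.
Check: d/dx[\frac{\left(- 3 \sin{\left(3 x \right)} + \cos{\left(3 x \right)}\right) e^{- x}}{10}] = - e^{- x} \cos{\left(3 x \right)} = f(x).

An antiderivative is F(x) = \frac{\left(- 3 \sin{\left(3 x \right)} + \cos{\left(3 x \right)}\right) e^{- x}}{10}.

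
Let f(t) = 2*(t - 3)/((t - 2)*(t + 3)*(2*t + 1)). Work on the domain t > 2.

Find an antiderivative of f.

The denominator factors as (t - 2)*(t + 3)*(2*t + 1); partial fractions split f into directly integrable pieces: 28/(25*(2*t + 1)) - 12/(25*(t + 3)) - 2/(25*(t - 2)).
Check: d/dt[-2*log(t - 2)/25 + 14*log(t + 1/2)/25 - 12*log(t + 3)/25] = (2*t - 6)/(2*t**3 + 3*t**2 - 11*t - 6), which equals f(t).

An antiderivative is F(t) = -2*log(t - 2)/25 + 14*log(t + 1/2)/25 - 12*log(t + 3)/25.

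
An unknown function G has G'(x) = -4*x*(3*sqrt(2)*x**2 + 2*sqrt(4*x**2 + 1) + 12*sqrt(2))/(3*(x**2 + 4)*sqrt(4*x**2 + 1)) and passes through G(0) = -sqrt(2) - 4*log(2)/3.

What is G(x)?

G(x) = -2*sqrt(2*x**2 + 1/2) - 4*log(x**2/2 + 2)/3

Since d/dx undoes antidifferentiation here, G(x) must give back the stated G'(x).
A general antiderivative is -2*sqrt(2*x**2 + 1/2) - 4*log(x**2/2 + 2)/3 + C.
The condition gives C = -sqrt(2) - 4*log(2)/3 - (-sqrt(2) - 4*log(2)/3) = 0.
So G(x) = -2*sqrt(2*x**2 + 1/2) - 4*log(x**2/2 + 2)/3.
Check: d/dx[-2*sqrt(2*x**2 + 1/2) - 4*log(x**2/2 + 2)/3] = (-12*sqrt(2)*x**3 - 8*x*sqrt(4*x**2 + 1) - 48*sqrt(2)*x)/(3*x**2*sqrt(4*x**2 + 1) + 12*sqrt(4*x**2 + 1)), which equals G'(x).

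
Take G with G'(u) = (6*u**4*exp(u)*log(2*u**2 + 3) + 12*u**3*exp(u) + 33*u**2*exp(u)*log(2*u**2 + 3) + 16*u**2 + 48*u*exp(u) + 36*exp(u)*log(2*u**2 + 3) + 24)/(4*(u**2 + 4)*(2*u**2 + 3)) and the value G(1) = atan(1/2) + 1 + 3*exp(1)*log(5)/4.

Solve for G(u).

G(u) = (3*exp(u)*log(2*u**2 + 3) + 4*atan(u/2) + 4)/4

Differentiate the proposed G(u) back; it has to land on the given G'(u).
A general antiderivative is 3*exp(u)*log(2*u**2 + 3)/4 + atan(u/2) + C.
The condition gives C = atan(1/2) + 1 + 3*exp(1)*log(5)/4 - (atan(1/2) + 3*exp(1)*log(5)/4) = 1.
So G(u) = (3*exp(u)*log(2*u**2 + 3) + 4*atan(u/2) + 4)/4.
Check: d/du[(3*exp(u)*log(2*u**2 + 3) + 4*atan(u/2) + 4)/4] = (6*u**4*exp(u)*log(2*u**2 + 3) + 12*u**3*exp(u) + 33*u**2*exp(u)*log(2*u**2 + 3) + 16*u**2 + 48*u*exp(u) + 36*exp(u)*log(2*u**2 + 3) + 24)/(8*u**4 + 44*u**2 + 48), which equals G'(u).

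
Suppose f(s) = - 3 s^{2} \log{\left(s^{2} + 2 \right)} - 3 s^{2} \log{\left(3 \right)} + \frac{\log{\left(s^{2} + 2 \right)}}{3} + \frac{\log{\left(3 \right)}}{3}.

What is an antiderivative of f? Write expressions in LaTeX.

The integrand splits into summands that can be handled one at a time.
Check: d/ds[- s^{3} \log{\left(3 s^{2} + 6 \right)} + \frac{2 s^{3}}{3} + \frac{s \log{\left(3 s^{2} + 6 \right)}}{3} - \frac{14 s}{3} + \frac{14 \sqrt{2} \operatorname{atan}{\left(\frac{\sqrt{2} s}{2} \right)}}{3}] = - 3 s^{2} \log{\left(s^{2} + 2 \right)} - 3 s^{2} \log{\left(3 \right)} + \frac{\log{\left(s^{2} + 2 \right)}}{3} + \frac{\log{\left(3 \right)}}{3} = f(s).

An antiderivative is F(s) = - s^{3} \log{\left(3 s^{2} + 6 \right)} + \frac{2 s^{3}}{3} + \frac{s \log{\left(3 s^{2} + 6 \right)}}{3} - \frac{14 s}{3} + \frac{14 \sqrt{2} \operatorname{atan}{\left(\frac{\sqrt{2} s}{2} \right)}}{3}.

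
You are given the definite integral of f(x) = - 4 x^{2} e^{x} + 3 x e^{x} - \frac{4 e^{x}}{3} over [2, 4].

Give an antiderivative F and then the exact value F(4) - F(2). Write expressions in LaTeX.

f has the shape u'v + uv' for u = - 4 x^{2} + 11 x - \frac{37}{3} and v = e^{x} — it is the derivative of the product u*v.
F(x) = - \frac{\left(12 x^{2} - 33 x + 37\right) e^{x}}{3} is an antiderivative of f.
Check: d/dx[- \frac{\left(12 x^{2} - 33 x + 37\right) e^{x}}{3}] = - 4 x^{2} e^{x} + 3 x e^{x} - \frac{4 e^{x}}{3} = f(x).
F(4) = - \frac{97 e^{4}}{3}; F(2) = - \frac{19 e^{2}}{3}.
Integral = F(4) - F(2) = - \frac{97 e^{4}}{3} + \frac{19 e^{2}}{3}.

Antiderivative: F(x) = - \frac{\left(12 x^{2} - 33 x + 37\right) e^{x}}{3}; value = - \frac{97 e^{4}}{3} + \frac{19 e^{2}}{3}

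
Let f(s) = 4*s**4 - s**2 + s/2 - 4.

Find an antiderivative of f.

An antiderivative is F(s) = 4*s**5/5 - s**3/3 + s**2/4 - 4*s.

The integrand splits into summands that can be handled one at a time.
Check: d/ds[4*s**5/5 - s**3/3 + s**2/4 - 4*s] = 4*s**4 - s**2 + s/2 - 4 = f(s).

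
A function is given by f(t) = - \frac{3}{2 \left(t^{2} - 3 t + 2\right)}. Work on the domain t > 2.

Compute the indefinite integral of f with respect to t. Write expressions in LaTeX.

Factor the denominator (2 \left(t - 2\right) \left(t - 1\right)) and decompose: f = \frac{3}{2 \left(t - 1\right)} - \frac{3}{2 \left(t - 2\right)}; each piece integrates to a log, atan, or power term.
Check: d/dt[- \frac{3 \log{\left(t - 2 \right)}}{2} + \frac{3 \log{\left(t - 1 \right)}}{2}] = - \frac{3}{2 t^{2} - 6 t + 4}, which equals f(t).

F(t) = - \frac{3 \log{\left(t - 2 \right)}}{2} + \frac{3 \log{\left(t - 1 \right)}}{2} + C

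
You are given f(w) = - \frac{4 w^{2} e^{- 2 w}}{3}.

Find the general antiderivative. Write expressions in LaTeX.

F(w) = \frac{\left(2 w^{2} + 2 w + 1\right) e^{- 2 w}}{3} + C

f has the shape u'v + uv' for u = \frac{2 w^{2}}{3} + \frac{2 w}{3} + \frac{1}{3} and v = e^{- 2 w} — it is the derivative of the product u*v.
Check: d/dw[\frac{\left(2 w^{2} + 2 w + 1\right) e^{- 2 w}}{3}] = - \frac{4 w^{2} e^{- 2 w}}{3} = f(w).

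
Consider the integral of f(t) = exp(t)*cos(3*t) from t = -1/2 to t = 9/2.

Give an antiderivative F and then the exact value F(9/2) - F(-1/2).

Antiderivative: F(t) = (3*sin(3*t) + cos(3*t))*exp(t)/10; value = -exp(-1/2)*cos(3/2)/10 + 3*exp(-1/2)*sin(3/2)/10 + exp(9/2)*cos(27/2)/10 + 3*exp(9/2)*sin(27/2)/10

Check any antiderivative F(t) by computing F'(t) and comparing it with f(t).
F(t) = (3*sin(3*t) + cos(3*t))*exp(t)/10 is an antiderivative of f.
Check: d/dt[(3*sin(3*t) + cos(3*t))*exp(t)/10] = exp(t)*cos(3*t) = f(t).
F(9/2) = exp(9/2)*cos(27/2)/10 + 3*exp(9/2)*sin(27/2)/10; F(-1/2) = -3*exp(-1/2)*sin(3/2)/10 + exp(-1/2)*cos(3/2)/10.
Integral = F(9/2) - F(-1/2) = -exp(-1/2)*cos(3/2)/10 + 3*exp(-1/2)*sin(3/2)/10 + exp(9/2)*cos(27/2)/10 + 3*exp(9/2)*sin(27/2)/10.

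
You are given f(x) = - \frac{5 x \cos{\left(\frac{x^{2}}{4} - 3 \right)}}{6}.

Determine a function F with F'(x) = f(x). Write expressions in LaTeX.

f matches the chain-rule pattern g'(h)*h' with inner function h(x) = \frac{x^{2}}{4} - 3; substituting u = h(x) collapses the integral.
Check: d/dx[- \frac{5 \sin{\left(\frac{x^{2}}{4} - 3 \right)}}{3}] = - \frac{5 x \cos{\left(\frac{x^{2}}{4} - 3 \right)}}{6} = f(x).

An antiderivative is F(x) = - \frac{5 \sin{\left(\frac{x^{2}}{4} - 3 \right)}}{3}.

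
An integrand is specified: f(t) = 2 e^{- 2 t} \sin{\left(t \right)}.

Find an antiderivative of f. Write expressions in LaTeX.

Check any antiderivative F(t) by computing F'(t) and comparing it with f(t).
Check: d/dt[- \frac{4 e^{- 2 t} \sin{\left(t \right)}}{5} - \frac{2 e^{- 2 t} \cos{\left(t \right)}}{5}] = 2 e^{- 2 t} \sin{\left(t \right)} = f(t).

An antiderivative is F(t) = - \frac{4 e^{- 2 t} \sin{\left(t \right)}}{5} - \frac{2 e^{- 2 t} \cos{\left(t \right)}}{5}.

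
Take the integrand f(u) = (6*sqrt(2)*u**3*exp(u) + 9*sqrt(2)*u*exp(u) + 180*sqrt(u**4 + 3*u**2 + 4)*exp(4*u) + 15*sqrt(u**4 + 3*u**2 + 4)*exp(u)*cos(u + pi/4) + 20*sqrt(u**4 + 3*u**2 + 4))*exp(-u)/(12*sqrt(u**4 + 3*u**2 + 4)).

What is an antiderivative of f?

An antiderivative is F(u) = (3*sqrt(2)*sqrt(u**4 + 3*u**2 + 4)*exp(u) + 60*exp(4*u) + 15*exp(u)*sin(u + pi/4) - 20)*exp(-u)/12.

Recover f(u) by differentiating a candidate F(u); any mismatch rules it out.
Check: d/du[(3*sqrt(2)*sqrt(u**4 + 3*u**2 + 4)*exp(u) + 60*exp(4*u) + 15*exp(u)*sin(u + pi/4) - 20)*exp(-u)/12] = (6*sqrt(2)*u**3*exp(u) + 9*sqrt(2)*u*exp(u) + 180*sqrt(u**4 + 3*u**2 + 4)*exp(4*u) + 15*sqrt(u**4 + 3*u**2 + 4)*exp(u)*cos(u + pi/4) + 20*sqrt(u**4 + 3*u**2 + 4))*exp(-u)/(12*sqrt(u**4 + 3*u**2 + 4)) = f(u).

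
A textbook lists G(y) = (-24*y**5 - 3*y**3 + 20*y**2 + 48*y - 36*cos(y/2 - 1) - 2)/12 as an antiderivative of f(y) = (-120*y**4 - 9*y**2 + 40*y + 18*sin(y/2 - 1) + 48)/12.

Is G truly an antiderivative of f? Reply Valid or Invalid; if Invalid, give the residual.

Valid - differentiating G returns exactly f.

d/dy[G] = -10*y**4 - 3*y**2/4 + 10*y/3 + 3*sin(y/2 - 1)/2 + 4
This equals f(y) exactly, so the claim holds.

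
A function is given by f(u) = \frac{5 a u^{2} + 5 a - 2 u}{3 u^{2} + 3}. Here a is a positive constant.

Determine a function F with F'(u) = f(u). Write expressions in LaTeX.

Differentiate the proposed F(u) back; it has to land on f(u) exactly.
Check: d/du[\frac{5 a u - \log{\left(2 u^{2} + 2 \right)}}{3}] = \frac{5 a u^{2} + 5 a - 2 u}{3 u^{2} + 3} = f(u).

An antiderivative is F(u) = \frac{5 a u - \log{\left(2 u^{2} + 2 \right)}}{3}.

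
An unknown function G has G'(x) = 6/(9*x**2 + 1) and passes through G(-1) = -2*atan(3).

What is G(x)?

A candidate passes only if d/dx[G] lands on the given G'(x) exactly.
A general antiderivative is 2*atan(3*x) + C.
The condition gives C = -2*atan(3) - (-2*atan(3)) = 0.
So G(x) = 2*atan(3*x).
Check: d/dx[2*atan(3*x)] = 6/(9*x**2 + 1) = G'(x).

G(x) = 2*atan(3*x)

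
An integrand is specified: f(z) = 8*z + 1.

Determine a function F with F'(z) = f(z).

A candidate is checked by its d/dz: the result must match f(z).
Check: d/dz[4*z**2 + z] = 8*z + 1 = f(z).

An antiderivative is F(z) = 4*z**2 + z.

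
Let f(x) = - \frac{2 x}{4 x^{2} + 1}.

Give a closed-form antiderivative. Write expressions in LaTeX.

The substitution u = 2 x^{2} + \frac{1}{2} works: f is exactly (dF/du)*(du/dx) for that inner function.
Check: d/dx[- \frac{\log{\left(2 x^{2} + \frac{1}{2} \right)}}{4}] = - \frac{2 x}{4 x^{2} + 1} = f(x).

An antiderivative is F(x) = - \frac{\log{\left(2 x^{2} + \frac{1}{2} \right)}}{4}.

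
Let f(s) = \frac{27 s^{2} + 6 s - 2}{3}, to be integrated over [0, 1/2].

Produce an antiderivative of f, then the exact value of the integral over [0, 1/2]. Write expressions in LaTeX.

Check any antiderivative F(s) by computing F'(s) and comparing it with f(s).
F(s) = \frac{18 s^{3} + 6 s^{2} - 4 s - 9}{6} is an antiderivative of f.
Check: d/ds[\frac{18 s^{3} + 6 s^{2} - 4 s - 9}{6}] = 9 s^{2} + 2 s - \frac{2}{3}, which equals f(s).
F(1/2) = - \frac{29}{24}; F(0) = - \frac{3}{2}.
Integral = F(1/2) - F(0) = \frac{7}{24}.

Antiderivative: F(s) = \frac{18 s^{3} + 6 s^{2} - 4 s - 9}{6}; value = \frac{7}{24}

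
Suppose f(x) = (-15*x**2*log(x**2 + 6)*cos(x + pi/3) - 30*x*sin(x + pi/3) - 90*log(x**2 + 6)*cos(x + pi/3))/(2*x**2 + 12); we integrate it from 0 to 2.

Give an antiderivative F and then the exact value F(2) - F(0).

f has the shape u'v + uv' for u = -15*log(x**2 + 6)/2 and v = sin(x + pi/3) — it is the derivative of the product u*v.
F(x) = -15*log(x**2 + 6)*sin(x + pi/3)/2 is an antiderivative of f.
Check: d/dx[-15*log(x**2 + 6)*sin(x + pi/3)/2] = (-15*x**2*log(x**2 + 6)*cos(x + pi/3) - 30*x*sin(x + pi/3) - 90*log(x**2 + 6)*cos(x + pi/3))/(2*x**2 + 12) = f(x).
F(2) = -15*log(10)*sin(pi/3 + 2)/2; F(0) = -15*sqrt(3)*log(6)/4.
Integral = F(2) - F(0) = -15*log(10)*sin(pi/3 + 2)/2 + 15*sqrt(3)*log(6)/4.

Antiderivative: F(x) = -15*log(x**2 + 6)*sin(x + pi/3)/2; value = -15*log(10)*sin(pi/3 + 2)/2 + 15*sqrt(3)*log(6)/4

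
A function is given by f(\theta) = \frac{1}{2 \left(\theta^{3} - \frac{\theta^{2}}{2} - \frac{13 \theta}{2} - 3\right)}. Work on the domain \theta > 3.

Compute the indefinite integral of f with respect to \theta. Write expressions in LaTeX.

The denominator factors as \left(\theta - 3\right) \left(\theta + 2\right) \left(2 \theta + 1\right); partial fractions split f into directly integrable pieces: - \frac{4}{21 \left(2 \theta + 1\right)} + \frac{1}{15 \left(\theta + 2\right)} + \frac{1}{35 \left(\theta - 3\right)}.
Check: d/d\theta[\frac{\log{\left(\theta - 3 \right)}}{35} - \frac{2 \log{\left(\theta + \frac{1}{2} \right)}}{21} + \frac{\log{\left(\theta + 2 \right)}}{15}] = \frac{1}{2 \theta^{3} - \theta^{2} - 13 \theta - 6}, which equals f(\theta).

F(\theta) = \frac{\log{\left(\theta - 3 \right)}}{35} - \frac{2 \log{\left(\theta + \frac{1}{2} \right)}}{21} + \frac{\log{\left(\theta + 2 \right)}}{15} + C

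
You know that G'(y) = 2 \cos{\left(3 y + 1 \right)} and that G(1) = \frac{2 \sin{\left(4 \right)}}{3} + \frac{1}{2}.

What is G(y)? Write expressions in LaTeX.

G(y) = \frac{2 \sin{\left(3 y + 1 \right)}}{3} + \frac{1}{2}

Any candidate G(y) must reproduce the stated G'(y) exactly.
A general antiderivative is \frac{2 \sin{\left(3 y + 1 \right)}}{3} + C.
The condition gives C = \frac{2 \sin{\left(4 \right)}}{3} + \frac{1}{2} - (\frac{2 \sin{\left(4 \right)}}{3}) = \frac{1}{2}.
So G(y) = \frac{2 \sin{\left(3 y + 1 \right)}}{3} + \frac{1}{2}.
Check: d/dy[\frac{2 \sin{\left(3 y + 1 \right)}}{3} + \frac{1}{2}] = 2 \cos{\left(3 y + 1 \right)} = G'(y).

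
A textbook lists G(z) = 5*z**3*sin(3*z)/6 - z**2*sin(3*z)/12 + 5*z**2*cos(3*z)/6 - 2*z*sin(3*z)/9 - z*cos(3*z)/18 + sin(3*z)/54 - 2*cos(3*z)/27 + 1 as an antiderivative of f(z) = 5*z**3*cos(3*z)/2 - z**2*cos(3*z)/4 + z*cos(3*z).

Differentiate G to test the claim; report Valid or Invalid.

d/dz[G] = 5*z**3*cos(3*z)/2 - z**2*cos(3*z)/4 + z*cos(3*z)
This equals f(z) exactly, so the claim holds.

Valid - the claim checks out under differentiation.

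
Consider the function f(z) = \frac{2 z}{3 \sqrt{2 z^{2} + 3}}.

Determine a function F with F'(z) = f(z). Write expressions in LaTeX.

An antiderivative is F(z) = \frac{\sqrt{2 z^{2} + 3}}{3}.

The substitution u = 2 z^{2} + 3 works: f is exactly (dF/du)*(du/dz) for that inner function.
Check: d/dz[\frac{\sqrt{2 z^{2} + 3}}{3}] = \frac{2 z}{3 \sqrt{2 z^{2} + 3}} = f(z).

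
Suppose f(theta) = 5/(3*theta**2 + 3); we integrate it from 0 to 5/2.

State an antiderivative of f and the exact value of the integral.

An antiderivative F(theta) passes only if d/dtheta[F] lands on f(theta) exactly.
F(theta) = 5*atan(theta)/3 is an antiderivative of f.
Check: d/dtheta[5*atan(theta)/3] = 5/(3*theta**2 + 3) = f(theta).
F(5/2) = 5*atan(5/2)/3; F(0) = 0.
Integral = F(5/2) - F(0) = 5*atan(5/2)/3.

Antiderivative: F(theta) = 5*atan(theta)/3; value = 5*atan(5/2)/3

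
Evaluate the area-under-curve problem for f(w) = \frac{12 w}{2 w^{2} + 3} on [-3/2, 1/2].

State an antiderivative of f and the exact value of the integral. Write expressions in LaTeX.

The substitution u = 2 w^{2} + 3 works: f is exactly (dF/du)*(du/dw) for that inner function.
F(w) = 3 \log{\left(2 w^{2} + 3 \right)} is an antiderivative of f.
Check: d/dw[3 \log{\left(2 w^{2} + 3 \right)}] = \frac{12 w}{2 w^{2} + 3} = f(w).
F(1/2) = 3 \log{\left(\frac{7}{2} \right)}; F(-3/2) = 3 \log{\left(\frac{15}{2} \right)}.
Integral = F(1/2) - F(-3/2) = - 3 \log{\left(\frac{15}{2} \right)} + 3 \log{\left(\frac{7}{2} \right)}.

Antiderivative: F(w) = 3 \log{\left(2 w^{2} + 3 \right)}; value = - 3 \log{\left(\frac{15}{2} \right)} + 3 \log{\left(\frac{7}{2} \right)}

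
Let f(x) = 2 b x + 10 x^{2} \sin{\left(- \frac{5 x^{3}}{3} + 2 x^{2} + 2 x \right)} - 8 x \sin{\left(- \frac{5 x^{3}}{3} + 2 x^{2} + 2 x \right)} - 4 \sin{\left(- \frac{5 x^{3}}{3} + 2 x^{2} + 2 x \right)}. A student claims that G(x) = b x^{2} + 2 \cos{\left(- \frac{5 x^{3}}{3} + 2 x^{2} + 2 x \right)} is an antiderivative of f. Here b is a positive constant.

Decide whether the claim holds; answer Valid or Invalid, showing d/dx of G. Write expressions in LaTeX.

d/dx[G] = 2 b x + 10 x^{2} \sin{\left(- \frac{5 x^{3}}{3} + 2 x^{2} + 2 x \right)} - 8 x \sin{\left(- \frac{5 x^{3}}{3} + 2 x^{2} + 2 x \right)} - 4 \sin{\left(- \frac{5 x^{3}}{3} + 2 x^{2} + 2 x \right)}
This equals f(x) exactly, so the claim holds.

Valid. The derivative of G reproduces f.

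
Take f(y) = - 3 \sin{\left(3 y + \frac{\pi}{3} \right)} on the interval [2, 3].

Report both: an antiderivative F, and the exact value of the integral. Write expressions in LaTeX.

Antiderivative: F(y) = \cos{\left(3 y + \frac{\pi}{3} \right)}; value = \cos{\left(\frac{\pi}{3} + 9 \right)} - \cos{\left(\frac{\pi}{3} + 6 \right)}

For F(y) to be correct the identity F'(y) - f(y) = 0 must hold.
F(y) = \cos{\left(3 y + \frac{\pi}{3} \right)} is an antiderivative of f.
Check: d/dy[\cos{\left(3 y + \frac{\pi}{3} \right)}] = - 3 \sin{\left(3 y + \frac{\pi}{3} \right)} = f(y).
F(3) = \cos{\left(\frac{\pi}{3} + 9 \right)}; F(2) = \cos{\left(\frac{\pi}{3} + 6 \right)}.
Integral = F(3) - F(2) = \cos{\left(\frac{\pi}{3} + 9 \right)} - \cos{\left(\frac{\pi}{3} + 6 \right)}.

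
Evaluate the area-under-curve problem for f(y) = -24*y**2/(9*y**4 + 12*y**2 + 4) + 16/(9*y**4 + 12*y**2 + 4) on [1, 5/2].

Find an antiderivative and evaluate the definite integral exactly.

Antiderivative: F(y) = 8*y/(3*y**2 + 2); value = -264/415

Recognize the product-rule pattern: f = u'v + uv' with u = 4*y, v = 1/(3*y**2/2 + 1), so integration by parts undoes it.
F(y) = 8*y/(3*y**2 + 2) is an antiderivative of f.
Check: d/dy[8*y/(3*y**2 + 2)] = (16 - 24*y**2)/(9*y**4 + 12*y**2 + 4), which equals f(y).
F(5/2) = 80/83; F(1) = 8/5.
Integral = F(5/2) - F(1) = -264/415.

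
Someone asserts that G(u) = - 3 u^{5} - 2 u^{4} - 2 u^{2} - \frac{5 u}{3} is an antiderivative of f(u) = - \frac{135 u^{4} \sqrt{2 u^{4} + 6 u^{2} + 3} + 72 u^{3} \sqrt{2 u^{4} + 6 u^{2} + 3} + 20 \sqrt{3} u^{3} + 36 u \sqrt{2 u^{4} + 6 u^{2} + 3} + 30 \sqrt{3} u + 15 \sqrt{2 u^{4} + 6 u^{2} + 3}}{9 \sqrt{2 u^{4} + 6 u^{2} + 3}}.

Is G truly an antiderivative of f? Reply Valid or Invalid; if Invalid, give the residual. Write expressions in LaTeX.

Invalid: d/du[G] - f = \frac{20 \sqrt{3} u^{3} + 30 \sqrt{3} u}{9 \sqrt{2 u^{4} + 6 u^{2} + 3}}, which is not 0.

d/du[G] = - 15 u^{4} - 8 u^{3} - 4 u - \frac{5}{3}
d/du[G] - f(u) = \frac{20 \sqrt{3} u^{3} + 30 \sqrt{3} u}{9 \sqrt{2 u^{4} + 6 u^{2} + 3}} != 0.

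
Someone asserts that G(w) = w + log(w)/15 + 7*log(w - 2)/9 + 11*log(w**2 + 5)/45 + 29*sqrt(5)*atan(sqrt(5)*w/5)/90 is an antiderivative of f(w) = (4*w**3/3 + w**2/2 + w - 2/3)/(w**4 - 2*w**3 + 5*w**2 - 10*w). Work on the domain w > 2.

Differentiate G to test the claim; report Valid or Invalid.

Invalid: d/dw[G] - f = 1, which is not 0.

d/dw[G] = (6*w**4 - 4*w**3 + 33*w**2 - 54*w - 4)/(6*w**4 - 12*w**3 + 30*w**2 - 60*w)
d/dw[G] - f(w) = 1 != 0.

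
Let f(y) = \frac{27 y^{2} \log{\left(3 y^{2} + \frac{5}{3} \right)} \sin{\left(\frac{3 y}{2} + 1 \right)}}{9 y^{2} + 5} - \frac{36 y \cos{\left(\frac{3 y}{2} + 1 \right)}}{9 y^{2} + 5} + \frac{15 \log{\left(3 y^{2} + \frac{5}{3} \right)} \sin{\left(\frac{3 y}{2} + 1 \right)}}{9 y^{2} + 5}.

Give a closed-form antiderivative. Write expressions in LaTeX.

f has the shape u'v + uv' for u = - 2 \cos{\left(\frac{3 y}{2} + 1 \right)} and v = \log{\left(3 y^{2} + \frac{5}{3} \right)} — it is the derivative of the product u*v.
Check: d/dy[- 2 \log{\left(3 y^{2} + \frac{5}{3} \right)} \cos{\left(\frac{3 y}{2} + 1 \right)}] = \frac{27 y^{2} \log{\left(3 y^{2} + \frac{5}{3} \right)} \sin{\left(\frac{3 y}{2} + 1 \right)} - 36 y \cos{\left(\frac{3 y}{2} + 1 \right)} + 15 \log{\left(3 y^{2} + \frac{5}{3} \right)} \sin{\left(\frac{3 y}{2} + 1 \right)}}{9 y^{2} + 5}, which equals f(y).

An antiderivative is F(y) = - 2 \log{\left(3 y^{2} + \frac{5}{3} \right)} \cos{\left(\frac{3 y}{2} + 1 \right)}.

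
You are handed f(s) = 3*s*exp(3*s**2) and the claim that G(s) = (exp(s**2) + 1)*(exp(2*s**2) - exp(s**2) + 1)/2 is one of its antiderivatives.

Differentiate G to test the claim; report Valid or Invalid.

Valid. The derivative of G reproduces f.

d/ds[G] = 3*s*exp(3*s**2)
This equals f(s) exactly, so the claim holds.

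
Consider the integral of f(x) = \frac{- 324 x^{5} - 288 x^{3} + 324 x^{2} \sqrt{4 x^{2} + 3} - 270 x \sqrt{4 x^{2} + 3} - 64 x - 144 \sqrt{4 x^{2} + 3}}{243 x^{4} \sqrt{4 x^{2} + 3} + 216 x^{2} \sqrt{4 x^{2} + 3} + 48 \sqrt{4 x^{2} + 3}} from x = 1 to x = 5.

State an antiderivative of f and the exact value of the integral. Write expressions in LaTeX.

Since d/dx undoes antidifferentiation here, F'(x) = f(x) is required of F(x).
F(x) = \frac{\frac{5}{3} - 4 x}{3 x^{2} + \frac{4}{3}} - \frac{\sqrt{4 x^{2} + 3}}{3} is an antiderivative of f.
Check: d/dx[\frac{\frac{5}{3} - 4 x}{3 x^{2} + \frac{4}{3}} - \frac{\sqrt{4 x^{2} + 3}}{3}] = \frac{- 324 x^{5} - 288 x^{3} + 324 x^{2} \sqrt{4 x^{2} + 3} - 270 x \sqrt{4 x^{2} + 3} - 64 x - 144 \sqrt{4 x^{2} + 3}}{243 x^{4} \sqrt{4 x^{2} + 3} + 216 x^{2} \sqrt{4 x^{2} + 3} + 48 \sqrt{4 x^{2} + 3}} = f(x).
F(5) = - \frac{\sqrt{103}}{3} - \frac{55}{229}; F(1) = - \frac{\sqrt{7}}{3} - \frac{7}{13}.
Integral = F(5) - F(1) = - \frac{\sqrt{103}}{3} + \frac{888}{2977} + \frac{\sqrt{7}}{3}.

Antiderivative: F(x) = \frac{\frac{5}{3} - 4 x}{3 x^{2} + \frac{4}{3}} - \frac{\sqrt{4 x^{2} + 3}}{3}; value = - \frac{\sqrt{103}}{3} + \frac{888}{2977} + \frac{\sqrt{7}}{3}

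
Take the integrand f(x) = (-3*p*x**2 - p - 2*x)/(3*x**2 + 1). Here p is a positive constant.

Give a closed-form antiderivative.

An antiderivative is F(x) = -p*x - log(3*x**2 + 1)/3.

Check any antiderivative F(x) by computing F'(x) and comparing it with f(x).
Check: d/dx[-p*x - log(3*x**2 + 1)/3] = (-3*p*x**2 - p - 2*x)/(3*x**2 + 1) = f(x).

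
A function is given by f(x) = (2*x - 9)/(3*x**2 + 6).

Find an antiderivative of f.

An antiderivative is F(x) = (2*log(x**2 + 2) - 9*sqrt(2)*atan(sqrt(2)*x/2))/6.

A first test for any F(x): its x-derivative must equal f(x) identically.
Check: d/dx[(2*log(x**2 + 2) - 9*sqrt(2)*atan(sqrt(2)*x/2))/6] = (2*x - 9)/(3*x**2 + 6) = f(x).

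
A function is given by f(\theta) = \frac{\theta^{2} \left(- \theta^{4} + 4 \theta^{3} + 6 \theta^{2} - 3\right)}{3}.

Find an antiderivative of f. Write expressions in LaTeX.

A first test for any F(\theta): its \theta-derivative must equal f(\theta) identically.
Check: d/d\theta[- \frac{\theta^{7}}{21} + \frac{2 \theta^{6}}{9} + \frac{2 \theta^{5}}{5} - \frac{\theta^{3}}{3}] = - \frac{\theta^{6}}{3} + \frac{4 \theta^{5}}{3} + 2 \theta^{4} - \theta^{2}, which equals f(\theta).

An antiderivative is F(\theta) = - \frac{\theta^{7}}{21} + \frac{2 \theta^{6}}{9} + \frac{2 \theta^{5}}{5} - \frac{\theta^{3}}{3}.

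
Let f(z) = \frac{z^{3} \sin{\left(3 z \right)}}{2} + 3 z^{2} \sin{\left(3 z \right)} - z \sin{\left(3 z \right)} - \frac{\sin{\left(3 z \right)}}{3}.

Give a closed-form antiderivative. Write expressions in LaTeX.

Integrate term by term and add the pieces.
Check: d/dz[- \frac{z^{3} \cos{\left(3 z \right)}}{6} + \frac{z^{2} \sin{\left(3 z \right)}}{6} - z^{2} \cos{\left(3 z \right)} + \frac{2 z \sin{\left(3 z \right)}}{3} + \frac{4 z \cos{\left(3 z \right)}}{9} - \frac{4 \sin{\left(3 z \right)}}{27} + \frac{\cos{\left(3 z \right)}}{3}] = \frac{z^{3} \sin{\left(3 z \right)}}{2} + 3 z^{2} \sin{\left(3 z \right)} - z \sin{\left(3 z \right)} - \frac{\sin{\left(3 z \right)}}{3} = f(z).

An antiderivative is F(z) = - \frac{z^{3} \cos{\left(3 z \right)}}{6} + \frac{z^{2} \sin{\left(3 z \right)}}{6} - z^{2} \cos{\left(3 z \right)} + \frac{2 z \sin{\left(3 z \right)}}{3} + \frac{4 z \cos{\left(3 z \right)}}{9} - \frac{4 \sin{\left(3 z \right)}}{27} + \frac{\cos{\left(3 z \right)}}{3}.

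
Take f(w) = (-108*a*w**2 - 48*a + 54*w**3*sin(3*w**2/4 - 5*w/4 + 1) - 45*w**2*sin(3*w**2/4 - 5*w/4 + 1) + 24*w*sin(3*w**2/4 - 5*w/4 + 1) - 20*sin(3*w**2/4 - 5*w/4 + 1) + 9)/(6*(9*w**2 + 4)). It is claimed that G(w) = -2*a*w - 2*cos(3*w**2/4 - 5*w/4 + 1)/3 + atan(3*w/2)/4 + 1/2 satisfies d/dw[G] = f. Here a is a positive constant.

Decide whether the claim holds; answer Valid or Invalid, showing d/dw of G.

Valid - differentiating G returns exactly f.

d/dw[G] = (-108*a*w**2 - 48*a + 54*w**3*sin(3*w**2/4 - 5*w/4 + 1) - 45*w**2*sin(3*w**2/4 - 5*w/4 + 1) + 24*w*sin(3*w**2/4 - 5*w/4 + 1) - 20*sin(3*w**2/4 - 5*w/4 + 1) + 9)/(54*w**2 + 24)
This equals f(w) exactly, so the claim holds.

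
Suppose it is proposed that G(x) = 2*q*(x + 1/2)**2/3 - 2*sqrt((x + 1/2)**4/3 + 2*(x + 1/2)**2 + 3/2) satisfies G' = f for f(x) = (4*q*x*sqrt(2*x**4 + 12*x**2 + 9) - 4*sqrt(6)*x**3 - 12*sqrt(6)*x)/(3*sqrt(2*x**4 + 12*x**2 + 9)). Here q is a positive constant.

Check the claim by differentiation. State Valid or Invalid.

Invalid: d/dx[G] - f = (2*q*sqrt(2*x**4 + 12*x**2 + 9)*sqrt(16*x**4 + 32*x**3 + 120*x**2 + 104*x + 97) - 16*sqrt(3)*x**3*sqrt(2*x**4 + 12*x**2 + 9) + 4*sqrt(6)*x**3*sqrt(16*x**4 + 32*x**3 + 120*x**2 + 104*x + 97) - 24*sqrt(3)*x**2*sqrt(2*x**4 + 12*x**2 + 9) - 60*sqrt(3)*x*sqrt(2*x**4 + 12*x**2 + 9) + 12*sqrt(6)*x*sqrt(16*x**4 + 32*x**3 + 120*x**2 + 104*x + 97) - 26*sqrt(3)*sqrt(2*x**4 + 12*x**2 + 9))/(3*sqrt(2*x**4 + 12*x**2 + 9)*sqrt(16*x**4 + 32*x**3 + 120*x**2 + 104*x + 97)), which is not 0.

d/dx[G] = (4*q*x*sqrt(16*x**4 + 32*x**3 + 120*x**2 + 104*x + 97) + 2*q*sqrt(16*x**4 + 32*x**3 + 120*x**2 + 104*x + 97) - 16*sqrt(3)*x**3 - 24*sqrt(3)*x**2 - 60*sqrt(3)*x - 26*sqrt(3))/(3*sqrt(16*x**4 + 32*x**3 + 120*x**2 + 104*x + 97))
d/dx[G] - f(x) = (2*q*sqrt(2*x**4 + 12*x**2 + 9)*sqrt(16*x**4 + 32*x**3 + 120*x**2 + 104*x + 97) - 16*sqrt(3)*x**3*sqrt(2*x**4 + 12*x**2 + 9) + 4*sqrt(6)*x**3*sqrt(16*x**4 + 32*x**3 + 120*x**2 + 104*x + 97) - 24*sqrt(3)*x**2*sqrt(2*x**4 + 12*x**2 + 9) - 60*sqrt(3)*x*sqrt(2*x**4 + 12*x**2 + 9) + 12*sqrt(6)*x*sqrt(16*x**4 + 32*x**3 + 120*x**2 + 104*x + 97) - 26*sqrt(3)*sqrt(2*x**4 + 12*x**2 + 9))/(3*sqrt(2*x**4 + 12*x**2 + 9)*sqrt(16*x**4 + 32*x**3 + 120*x**2 + 104*x + 97)) != 0.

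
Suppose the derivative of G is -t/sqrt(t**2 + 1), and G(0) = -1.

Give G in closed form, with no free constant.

The substitution u = t**2 + 1 works: G'(t) is exactly (dG/du)*(du/dt) for that inner function.
A general antiderivative is -sqrt(t**2 + 1) + C.
The condition gives C = -1 - (-1) = 0.
So G(t) = -sqrt(t**2 + 1).
Check: d/dt[-sqrt(t**2 + 1)] = -t/sqrt(t**2 + 1) = G'(t).

G(t) = -sqrt(t**2 + 1)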